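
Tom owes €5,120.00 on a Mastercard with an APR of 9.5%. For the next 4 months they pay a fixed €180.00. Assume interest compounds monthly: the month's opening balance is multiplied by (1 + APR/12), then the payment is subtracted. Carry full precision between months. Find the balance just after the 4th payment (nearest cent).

Monthly rate r = 9.5%/12 = 0.791667% = 0.00791667.
Each month: B ← B·(1+r) − €180.00.
Month 1: interest €40.53; balance after payment €4,980.53.
Month 2: interest €39.43; balance after payment €4,839.96.
Month 3: interest €38.32; balance after payment €4,698.28.
Month 4: interest €37.19; balance after payment €4,555.47.

€4,555.47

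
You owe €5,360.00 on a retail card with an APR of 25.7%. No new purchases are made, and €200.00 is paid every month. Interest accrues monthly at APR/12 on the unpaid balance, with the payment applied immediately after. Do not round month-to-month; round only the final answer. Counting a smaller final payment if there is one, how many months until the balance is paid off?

Monthly rate r = 25.7%/12 = 2.14167% = 0.0214167.
Recurrence: B ← B·(1+r) − €200.00.
Month 1: interest €114.79; balance after payment €5,274.79.
Month 2: interest €112.97; balance after payment €5,187.76.
Closed form: n = −ln(1 − rB₀/P)/ln(1+r) = −ln(0.42603)/ln(1.02142) ≈ 40.265, so the balance reaches zero during payment 41.

41 months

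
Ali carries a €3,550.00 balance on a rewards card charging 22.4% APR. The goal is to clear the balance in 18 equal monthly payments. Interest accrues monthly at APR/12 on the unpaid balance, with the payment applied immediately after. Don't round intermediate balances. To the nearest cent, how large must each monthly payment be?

€234.03

Monthly rate r = 22.4%/12 = 1.86667% = 0.0186667.
Level-payment amortization: P = B₀·r / (1 − (1+r)^(−n)) = 3550.00·0.0186667 / (1 − 1.01867^(−18)).
Denominator 1 − (1+r)^(−18) = 0.283159908.
P = 66.2667 / 0.283159908 ≈ 234.03.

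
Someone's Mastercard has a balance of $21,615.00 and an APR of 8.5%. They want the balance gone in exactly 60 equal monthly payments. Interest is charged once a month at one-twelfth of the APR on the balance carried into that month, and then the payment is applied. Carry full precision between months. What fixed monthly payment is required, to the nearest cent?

$443.46

Monthly rate r = 8.5%/12 = 0.708333% = 0.00708333.
Level-payment amortization: P = B₀·r / (1 − (1+r)^(−n)) = 21615.00·0.00708333 / (1 − 1.00708^(−60)).
Denominator 1 − (1+r)^(−60) = 0.345250044.
P = 153.106 / 0.345250044 ≈ 443.46.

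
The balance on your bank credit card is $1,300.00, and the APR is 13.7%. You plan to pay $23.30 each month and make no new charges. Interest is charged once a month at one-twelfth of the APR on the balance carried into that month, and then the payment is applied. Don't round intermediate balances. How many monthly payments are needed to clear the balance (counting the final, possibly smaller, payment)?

Monthly rate r = 13.7%/12 = 1.14167% = 0.0114167.
Recurrence: B ← B·(1+r) − $23.30.
Month 1: interest $14.84; balance after payment $1,291.54.
Month 2: interest $14.75; balance after payment $1,282.99.
Closed form: n = −ln(1 − rB₀/P)/ln(1+r) = −ln(0.36302)/ln(1.01142) ≈ 89.262, so the balance reaches zero during payment 90.

90 months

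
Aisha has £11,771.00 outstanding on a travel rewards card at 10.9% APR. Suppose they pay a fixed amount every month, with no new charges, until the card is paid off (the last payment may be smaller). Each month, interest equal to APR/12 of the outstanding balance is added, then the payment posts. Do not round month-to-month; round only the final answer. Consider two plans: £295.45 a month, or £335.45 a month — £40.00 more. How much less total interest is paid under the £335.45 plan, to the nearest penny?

£440.19

Monthly rate r = 10.9%/12 = 0.908333% = 0.00908333.
At £295.45/mo: n = ⌈−ln(1 − rB₀/P)/ln(1+r)⌉ = 50 payments (last £201.82); total interest = total paid − £11,771.00 = £2,907.87.
At £335.45/mo: 43 payments (last £149.78); total interest £2,467.68.
Interest saved = £2,907.87 − £2,467.68 = £440.19.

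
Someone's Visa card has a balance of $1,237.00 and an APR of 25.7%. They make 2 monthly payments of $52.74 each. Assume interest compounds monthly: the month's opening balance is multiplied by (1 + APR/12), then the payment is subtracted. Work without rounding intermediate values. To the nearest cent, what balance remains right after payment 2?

$1,183.94

Monthly rate r = 25.7%/12 = 2.14167% = 0.0214167.
Each month: B ← B·(1+r) − $52.74.
Month 1: interest $26.49; balance after payment $1,210.75.
Month 2: interest $25.93; balance after payment $1,183.94.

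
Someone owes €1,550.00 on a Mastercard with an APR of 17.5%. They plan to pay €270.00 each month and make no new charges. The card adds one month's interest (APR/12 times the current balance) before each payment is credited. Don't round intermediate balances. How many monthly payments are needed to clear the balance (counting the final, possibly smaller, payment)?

7 payments

Monthly rate r = 17.5%/12 = 1.45833% = 0.0145833.
Recurrence: B ← B·(1+r) − €270.00.
Month 1: interest €22.60; balance after payment €1,302.60.
Month 2: interest €19.00; balance after payment €1,051.60.
Closed form: n = −ln(1 − rB₀/P)/ln(1+r) = −ln(0.91628)/ln(1.01458) ≈ 6.039, so the balance reaches zero during payment 7.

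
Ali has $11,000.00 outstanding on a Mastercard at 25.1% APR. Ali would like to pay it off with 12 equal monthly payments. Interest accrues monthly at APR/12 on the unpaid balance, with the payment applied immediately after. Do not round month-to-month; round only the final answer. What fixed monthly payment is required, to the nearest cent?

$1,046.02

Monthly rate r = 25.1%/12 = 2.09167% = 0.0209167.
Level-payment amortization: P = B₀·r / (1 − (1+r)^(−n)) = 11000.00·0.0209167 / (1 − 1.02092^(−12)).
Denominator 1 − (1+r)^(−12) = 0.219960717.
P = 230.083 / 0.219960717 ≈ 1046.02.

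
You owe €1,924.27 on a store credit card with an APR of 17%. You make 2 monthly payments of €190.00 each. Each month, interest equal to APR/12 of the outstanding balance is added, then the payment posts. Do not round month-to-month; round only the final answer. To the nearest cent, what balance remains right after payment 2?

€1,596.49

Monthly rate r = 17%/12 = 1.41667% = 0.0141667.
Each month: B ← B·(1+r) − €190.00.
Month 1: interest €27.26; balance after payment €1,761.53.
Month 2: interest €24.96; balance after payment €1,596.49.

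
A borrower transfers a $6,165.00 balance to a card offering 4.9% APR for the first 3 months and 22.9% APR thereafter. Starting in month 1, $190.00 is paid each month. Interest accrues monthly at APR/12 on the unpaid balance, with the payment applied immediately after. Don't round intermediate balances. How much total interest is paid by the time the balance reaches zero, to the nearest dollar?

Promo months 1–3 at r₀ = 4.9%/12 = 0.00408333; months 4+ at r₁ = 22.9%/12 = 0.0190833.
After month 3: iterate B ← B·(1+r₀) − $190.00 for 3 months → $5,668.50.
Then at r₁ with $190.00/mo: n₂ = −ln(1 − r₁·B/P)/ln(1+r₁) ≈ 44.56 → 45 more payments.
Total paid = 47·$190.00 + $107.71 = $9,037.71; interest = $9,037.71 − $6,165.00 = $2,872.71.

$2,873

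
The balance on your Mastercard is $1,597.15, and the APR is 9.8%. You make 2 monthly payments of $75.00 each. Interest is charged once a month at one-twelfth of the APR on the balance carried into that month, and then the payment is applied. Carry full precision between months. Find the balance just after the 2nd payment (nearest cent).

Monthly rate r = 9.8%/12 = 0.816667% = 0.00816667.
Each month: B ← B·(1+r) − $75.00.
Month 1: interest $13.04; balance after payment $1,535.19.
Month 2: interest $12.54; balance after payment $1,472.73.

$1,472.73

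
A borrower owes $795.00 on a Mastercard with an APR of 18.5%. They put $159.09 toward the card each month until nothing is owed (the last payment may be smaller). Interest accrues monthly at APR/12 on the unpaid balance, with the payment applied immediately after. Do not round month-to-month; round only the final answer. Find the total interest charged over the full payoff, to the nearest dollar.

$39

Monthly rate r = 18.5%/12 = 1.54167% = 0.0154167.
Payoff takes n = ⌈−ln(1 − rB₀/P)/ln(1+r)⌉ = ⌈5.240⌉ = 6 payments; the last is $38.43.
Total paid = 5·$159.09 + $38.43 = $833.88.
Total interest = total paid − principal = $833.88 − $795.00 = $38.88.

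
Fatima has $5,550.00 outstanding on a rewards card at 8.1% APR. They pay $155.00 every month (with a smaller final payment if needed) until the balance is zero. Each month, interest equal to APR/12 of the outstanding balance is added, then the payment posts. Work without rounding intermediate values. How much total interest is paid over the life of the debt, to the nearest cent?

$824.58

Monthly rate r = 8.1%/12 = 0.675% = 0.00675.
Payoff takes n = ⌈−ln(1 − rB₀/P)/ln(1+r)⌉ = ⌈41.126⌉ = 42 payments; the last is $19.58.
Total paid = 41·$155.00 + $19.58 = $6,374.58.
Total interest = total paid − principal = $6,374.58 − $5,550.00 = $824.58.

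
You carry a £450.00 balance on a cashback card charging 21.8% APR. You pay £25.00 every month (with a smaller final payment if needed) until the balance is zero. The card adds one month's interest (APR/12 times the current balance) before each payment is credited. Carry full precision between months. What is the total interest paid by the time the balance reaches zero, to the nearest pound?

Monthly rate r = 21.8%/12 = 1.81667% = 0.0181667.
Payoff takes n = ⌈−ln(1 − rB₀/P)/ln(1+r)⌉ = ⌈21.996⌉ = 22 payments; the last is £24.90.
Total paid = 21·£25.00 + £24.90 = £549.90.
Total interest = total paid − principal = £549.90 − £450.00 = £99.90.

£100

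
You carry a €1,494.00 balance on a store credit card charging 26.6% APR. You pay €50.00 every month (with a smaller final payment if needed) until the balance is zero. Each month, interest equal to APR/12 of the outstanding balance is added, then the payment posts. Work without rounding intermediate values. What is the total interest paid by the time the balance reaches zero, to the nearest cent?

€982.16

Monthly rate r = 26.6%/12 = 2.21667% = 0.0221667.
Payoff takes n = ⌈−ln(1 − rB₀/P)/ln(1+r)⌉ = ⌈49.521⌉ = 50 payments; the last is €26.16.
Total paid = 49·€50.00 + €26.16 = €2,476.16.
Total interest = total paid − principal = €2,476.16 − €1,494.00 = €982.16.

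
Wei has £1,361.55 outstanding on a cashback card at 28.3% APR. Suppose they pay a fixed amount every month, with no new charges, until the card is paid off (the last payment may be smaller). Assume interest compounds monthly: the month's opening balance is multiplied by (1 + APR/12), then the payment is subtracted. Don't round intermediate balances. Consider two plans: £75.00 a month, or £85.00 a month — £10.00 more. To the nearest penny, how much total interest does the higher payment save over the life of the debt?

£67.86

Monthly rate r = 28.3%/12 = 2.35833% = 0.0235833.
At £75.00/mo: n = ⌈−ln(1 − rB₀/P)/ln(1+r)⌉ = 24 payments (last £73.15); total interest = total paid − £1,361.55 = £436.60.
At £85.00/mo: 21 payments (last £30.29); total interest £368.74.
Interest saved = £436.60 − £368.74 = £67.86.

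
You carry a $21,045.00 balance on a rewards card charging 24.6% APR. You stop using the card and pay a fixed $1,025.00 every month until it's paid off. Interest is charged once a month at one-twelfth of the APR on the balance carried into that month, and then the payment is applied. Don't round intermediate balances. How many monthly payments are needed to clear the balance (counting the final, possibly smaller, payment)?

27 payments

Monthly rate r = 24.6%/12 = 2.05% = 0.0205.
Recurrence: B ← B·(1+r) − $1,025.00.
Month 1: interest $431.42; balance after payment $20,451.42.
Month 2: interest $419.25; balance after payment $19,845.68.
Closed form: n = −ln(1 − rB₀/P)/ln(1+r) = −ln(0.5791)/ln(1.0205) ≈ 26.920, so the balance reaches zero during payment 27.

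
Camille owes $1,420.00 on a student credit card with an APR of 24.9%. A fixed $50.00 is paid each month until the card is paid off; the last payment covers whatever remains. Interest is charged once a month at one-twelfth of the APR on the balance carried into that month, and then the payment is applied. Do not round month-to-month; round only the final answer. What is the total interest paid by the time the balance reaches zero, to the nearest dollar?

$747

Monthly rate r = 24.9%/12 = 2.075% = 0.02075.
Payoff takes n = ⌈−ln(1 − rB₀/P)/ln(1+r)⌉ = ⌈43.330⌉ = 44 payments; the last is $16.60.
Total paid = 43·$50.00 + $16.60 = $2,166.60.
Total interest = total paid − principal = $2,166.60 − $1,420.00 = $746.60.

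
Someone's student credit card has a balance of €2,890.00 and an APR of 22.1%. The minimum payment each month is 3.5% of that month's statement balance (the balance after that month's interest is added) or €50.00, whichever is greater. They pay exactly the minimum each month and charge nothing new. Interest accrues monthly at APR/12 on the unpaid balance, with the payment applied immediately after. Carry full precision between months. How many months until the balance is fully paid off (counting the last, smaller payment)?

Monthly rate r = 22.1%/12 = 1.84167% = 0.0184167.
While 3.5% of the post-interest balance exceeds €50.00, each month B ← (B·(1+r))·(1 − 0.035), i.e. B shrinks by the factor (1+r)·0.965 = 0.98277.
This holds for months 1–42. Entering month 43 the balance is €1,392.89; 3.5% of the post-interest balance is now below €50.00, so the flat €50.00 minimum applies from here.
From month 43 a fixed €50.00 at rate r clears €1,392.89 in 40 more payments. Total: 42 + 40 = 82 months.

82 months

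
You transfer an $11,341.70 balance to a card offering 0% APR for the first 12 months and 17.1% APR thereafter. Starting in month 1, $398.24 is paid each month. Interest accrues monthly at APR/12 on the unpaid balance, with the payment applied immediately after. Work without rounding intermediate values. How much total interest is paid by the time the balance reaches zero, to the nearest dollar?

Promo months 1–12 at r₀ = 0%/12 = 0; months 13+ at r₁ = 17.1%/12 = 0.01425.
After month 12 (no interest yet): B = $11,341.70 − 12·$398.24 = $6,562.82.
Then at r₁ with $398.24/mo: n₂ = −ln(1 − r₁·B/P)/ln(1+r₁) ≈ 18.92 → 19 more payments.
Total paid = 30·$398.24 + $365.33 = $12,312.53; interest = $12,312.53 − $11,341.70 = $970.83.

$971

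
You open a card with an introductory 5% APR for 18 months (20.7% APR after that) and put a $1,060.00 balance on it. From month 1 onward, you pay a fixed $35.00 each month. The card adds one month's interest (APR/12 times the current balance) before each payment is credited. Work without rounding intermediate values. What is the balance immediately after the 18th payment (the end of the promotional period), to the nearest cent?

Promo months 1–18 at r₀ = 5%/12 = 0.00416667; months 19+ at r₁ = 20.7%/12 = 0.01725.
After month 18: iterate B ← B·(1+r₀) − $35.00 for 18 months → $489.56.

$489.56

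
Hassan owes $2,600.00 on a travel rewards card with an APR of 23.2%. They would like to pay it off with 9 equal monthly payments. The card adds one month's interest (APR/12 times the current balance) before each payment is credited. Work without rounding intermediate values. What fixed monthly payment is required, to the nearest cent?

Monthly rate r = 23.2%/12 = 1.93333% = 0.0193333.
Level-payment amortization: P = B₀·r / (1 − (1+r)^(−n)) = 2600.00·0.0193333 / (1 − 1.01933^(−9)).
Denominator 1 − (1+r)^(−9) = 0.15830652.
P = 50.2667 / 0.15830652 ≈ 317.53.

$317.53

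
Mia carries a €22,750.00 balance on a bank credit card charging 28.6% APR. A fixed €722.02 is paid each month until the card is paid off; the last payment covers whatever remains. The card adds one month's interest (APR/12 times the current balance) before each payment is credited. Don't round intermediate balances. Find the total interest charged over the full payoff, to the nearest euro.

Monthly rate r = 28.6%/12 = 2.38333% = 0.0238333.
Payoff takes n = ⌈−ln(1 − rB₀/P)/ln(1+r)⌉ = ⌈59.020⌉ = 60 payments; the last is €14.62.
Total paid = 59·€722.02 + €14.62 = €42,613.80.
Total interest = total paid − principal = €42,613.80 − €22,750.00 = €19,863.80.

€19,864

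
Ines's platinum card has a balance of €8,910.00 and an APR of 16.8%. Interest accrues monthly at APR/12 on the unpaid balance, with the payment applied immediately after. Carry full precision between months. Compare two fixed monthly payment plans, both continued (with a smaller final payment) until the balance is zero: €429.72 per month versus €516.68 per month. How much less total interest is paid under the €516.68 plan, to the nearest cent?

€329.65

Monthly rate r = 16.8%/12 = 1.4% = 0.014.
At €429.72/mo: n = ⌈−ln(1 − rB₀/P)/ln(1+r)⌉ = 25 payments (last €285.58); total interest = total paid − €8,910.00 = €1,688.86.
At €516.68/mo: 20 payments (last €452.29); total interest €1,359.21.
Interest saved = €1,688.86 − €1,359.21 = €329.65.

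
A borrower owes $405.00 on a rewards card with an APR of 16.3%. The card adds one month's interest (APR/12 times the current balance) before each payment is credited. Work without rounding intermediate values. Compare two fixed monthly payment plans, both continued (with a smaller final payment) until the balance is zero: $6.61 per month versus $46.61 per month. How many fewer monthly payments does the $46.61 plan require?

Monthly rate r = 16.3%/12 = 1.35833% = 0.0135833.
At $6.61/mo: n = ⌈−ln(1 − rB₀/P)/ln(1+r)⌉ = 133 payments (last $2.17); total interest = total paid − $405.00 = $469.69.
At $46.61/mo: 10 payments (last $14.46); total interest $28.95.
Payments saved = 133 − 10 = 123.

123 fewer payments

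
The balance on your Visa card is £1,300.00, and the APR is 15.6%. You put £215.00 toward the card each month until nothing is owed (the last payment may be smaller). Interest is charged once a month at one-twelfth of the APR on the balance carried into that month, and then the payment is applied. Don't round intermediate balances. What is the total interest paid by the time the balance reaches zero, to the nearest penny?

£63.03

Monthly rate r = 15.6%/12 = 1.3% = 0.013.
Payoff takes n = ⌈−ln(1 − rB₀/P)/ln(1+r)⌉ = ⌈6.338⌉ = 7 payments; the last is £73.03.
Total paid = 6·£215.00 + £73.03 = £1,363.03.
Total interest = total paid − principal = £1,363.03 − £1,300.00 = £63.03.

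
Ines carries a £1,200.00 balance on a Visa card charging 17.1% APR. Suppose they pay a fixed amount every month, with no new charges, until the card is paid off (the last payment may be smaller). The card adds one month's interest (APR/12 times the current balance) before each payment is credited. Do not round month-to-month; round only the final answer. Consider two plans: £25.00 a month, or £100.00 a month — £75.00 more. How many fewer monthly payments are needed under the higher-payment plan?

68 fewer payments

Monthly rate r = 17.1%/12 = 1.425% = 0.01425.
At £25.00/mo: n = ⌈−ln(1 − rB₀/P)/ln(1+r)⌉ = 82 payments (last £10.48); total interest = total paid − £1,200.00 = £835.48.
At £100.00/mo: 14 payments (last £25.52); total interest £125.52.
Payments saved = 82 − 14 = 68.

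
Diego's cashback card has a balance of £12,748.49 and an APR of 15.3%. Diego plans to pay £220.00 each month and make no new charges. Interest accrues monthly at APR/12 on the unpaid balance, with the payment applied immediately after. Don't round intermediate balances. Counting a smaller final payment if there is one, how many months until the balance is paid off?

Monthly rate r = 15.3%/12 = 1.275% = 0.01275.
Recurrence: B ← B·(1+r) − £220.00.
Month 1: interest £162.54; balance after payment £12,691.03.
Month 2: interest £161.81; balance after payment £12,632.84.
Closed form: n = −ln(1 − rB₀/P)/ln(1+r) = −ln(0.26117)/ln(1.01275) ≈ 105.971, so the balance reaches zero during payment 106.

106 payments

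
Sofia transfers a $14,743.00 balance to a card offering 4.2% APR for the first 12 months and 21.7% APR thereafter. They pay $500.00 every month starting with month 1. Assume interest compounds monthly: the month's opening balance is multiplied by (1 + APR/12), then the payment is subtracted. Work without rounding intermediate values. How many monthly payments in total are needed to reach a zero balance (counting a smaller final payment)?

35 months

Promo months 1–12 at r₀ = 4.2%/12 = 0.0035; months 13+ at r₁ = 21.7%/12 = 0.0180833.
After month 12: iterate B ← B·(1+r₀) − $500.00 for 12 months → $9,257.41.
Then at r₁ with $500.00/mo: n₂ = −ln(1 − r₁·B/P)/ln(1+r₁) ≈ 22.75 → 23 more payments.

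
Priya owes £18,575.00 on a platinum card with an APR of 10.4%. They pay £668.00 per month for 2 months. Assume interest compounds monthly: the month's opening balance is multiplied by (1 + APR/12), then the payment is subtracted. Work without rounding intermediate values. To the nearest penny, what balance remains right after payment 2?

£17,556.57

Monthly rate r = 10.4%/12 = 0.866667% = 0.00866667.
Each month: B ← B·(1+r) − £668.00.
Month 1: interest £160.98; balance after payment £18,067.98.
Month 2: interest £156.59; balance after payment £17,556.57.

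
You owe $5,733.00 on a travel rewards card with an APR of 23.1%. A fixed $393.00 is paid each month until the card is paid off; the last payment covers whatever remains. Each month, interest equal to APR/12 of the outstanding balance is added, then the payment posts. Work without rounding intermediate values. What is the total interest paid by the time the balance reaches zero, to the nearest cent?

$1,062.06

Monthly rate r = 23.1%/12 = 1.925% = 0.01925.
Payoff takes n = ⌈−ln(1 − rB₀/P)/ln(1+r)⌉ = ⌈17.288⌉ = 18 payments; the last is $114.06.
Total paid = 17·$393.00 + $114.06 = $6,795.06.
Total interest = total paid − principal = $6,795.06 − $5,733.00 = $1,062.06.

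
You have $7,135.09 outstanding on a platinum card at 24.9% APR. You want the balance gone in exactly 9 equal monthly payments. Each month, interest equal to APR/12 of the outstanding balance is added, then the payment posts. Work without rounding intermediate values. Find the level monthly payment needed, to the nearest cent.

$877.29

Monthly rate r = 24.9%/12 = 2.075% = 0.02075.
Level-payment amortization: P = B₀·r / (1 − (1+r)^(−n)) = 7135.09·0.02075 / (1 − 1.02075^(−9)).
Denominator 1 − (1+r)^(−9) = 0.168761782.
P = 148.053 / 0.168761782 ≈ 877.29.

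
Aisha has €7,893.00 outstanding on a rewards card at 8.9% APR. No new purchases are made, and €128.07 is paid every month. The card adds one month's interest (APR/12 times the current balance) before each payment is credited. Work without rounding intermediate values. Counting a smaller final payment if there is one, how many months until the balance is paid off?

83 payments

Monthly rate r = 8.9%/12 = 0.741667% = 0.00741667.
Recurrence: B ← B·(1+r) − €128.07.
Month 1: interest €58.54; balance after payment €7,823.47.
Month 2: interest €58.02; balance after payment €7,753.42.
Closed form: n = −ln(1 − rB₀/P)/ln(1+r) = −ln(0.54291)/ln(1.00742) ≈ 82.662, so the balance reaches zero during payment 83.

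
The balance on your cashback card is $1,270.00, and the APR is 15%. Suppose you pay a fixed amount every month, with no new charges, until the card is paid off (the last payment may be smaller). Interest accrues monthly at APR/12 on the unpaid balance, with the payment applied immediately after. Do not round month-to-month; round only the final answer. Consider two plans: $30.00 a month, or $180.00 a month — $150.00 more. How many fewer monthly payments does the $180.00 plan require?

53 fewer payments

Monthly rate r = 15%/12 = 1.25% = 0.0125.
At $30.00/mo: n = ⌈−ln(1 − rB₀/P)/ln(1+r)⌉ = 61 payments (last $19.12); total interest = total paid − $1,270.00 = $549.12.
At $180.00/mo: 8 payments (last $78.10); total interest $68.10.
Payments saved = 61 − 8 = 53.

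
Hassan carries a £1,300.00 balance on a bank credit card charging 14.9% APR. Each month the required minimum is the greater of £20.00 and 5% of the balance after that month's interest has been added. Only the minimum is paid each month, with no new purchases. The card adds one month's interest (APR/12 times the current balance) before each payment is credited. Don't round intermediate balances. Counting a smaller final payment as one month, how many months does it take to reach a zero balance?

Monthly rate r = 14.9%/12 = 1.24167% = 0.0124167.
While 5% of the post-interest balance exceeds £20.00, each month B ← (B·(1+r))·(1 − 0.05), i.e. B shrinks by the factor (1+r)·0.95 = 0.9618.
This holds for months 1–31. Entering month 32 the balance is £388.61; 5% of the post-interest balance is now below £20.00, so the flat £20.00 minimum applies from here.
From month 32 a fixed £20.00 at rate r clears £388.61 in 23 more payments. Total: 31 + 23 = 54 months.

54 months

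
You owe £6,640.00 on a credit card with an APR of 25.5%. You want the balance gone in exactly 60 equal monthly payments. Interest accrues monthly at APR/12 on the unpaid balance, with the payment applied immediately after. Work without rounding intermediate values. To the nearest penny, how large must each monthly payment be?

£196.84

Monthly rate r = 25.5%/12 = 2.125% = 0.02125.
Level-payment amortization: P = B₀·r / (1 − (1+r)^(−n)) = 6640.00·0.02125 / (1 − 1.02125^(−60)).
Denominator 1 − (1+r)^(−60) = 0.71681136.
P = 141.1 / 0.71681136 ≈ 196.84.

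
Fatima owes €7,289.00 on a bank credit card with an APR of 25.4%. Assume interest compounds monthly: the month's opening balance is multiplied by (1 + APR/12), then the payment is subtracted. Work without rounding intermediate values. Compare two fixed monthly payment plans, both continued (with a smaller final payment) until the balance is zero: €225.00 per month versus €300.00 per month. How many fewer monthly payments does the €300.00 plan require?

21 fewer payments

Monthly rate r = 25.4%/12 = 2.11667% = 0.0211667.
At €225.00/mo: n = ⌈−ln(1 − rB₀/P)/ln(1+r)⌉ = 56 payments (last €58.56); total interest = total paid − €7,289.00 = €5,144.56.
At €300.00/mo: 35 payments (last €143.52); total interest €3,054.52.
Payments saved = 56 − 35 = 21.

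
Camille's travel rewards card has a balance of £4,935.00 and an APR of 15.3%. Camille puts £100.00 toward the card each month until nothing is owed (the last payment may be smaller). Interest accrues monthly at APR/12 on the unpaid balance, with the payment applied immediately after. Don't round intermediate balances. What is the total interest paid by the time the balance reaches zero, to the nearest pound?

Monthly rate r = 15.3%/12 = 1.275% = 0.01275.
Payoff takes n = ⌈−ln(1 − rB₀/P)/ln(1+r)⌉ = ⌈78.309⌉ = 79 payments; the last is £31.02.
Total paid = 78·£100.00 + £31.02 = £7,831.02.
Total interest = total paid − principal = £7,831.02 − £4,935.00 = £2,896.02.

£2,896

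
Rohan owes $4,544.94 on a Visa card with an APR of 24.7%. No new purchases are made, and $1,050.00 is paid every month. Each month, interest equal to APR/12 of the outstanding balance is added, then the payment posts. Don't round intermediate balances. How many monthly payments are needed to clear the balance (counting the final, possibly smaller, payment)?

Monthly rate r = 24.7%/12 = 2.05833% = 0.0205833.
Recurrence: B ← B·(1+r) − $1,050.00.
Month 1: interest $93.55; balance after payment $3,588.49.
Month 2: interest $73.86; balance after payment $2,612.35.
Month 3: interest $53.77; balance after payment $1,616.12.
Month 4: interest $33.27; balance after payment $599.39.
Month 5: interest $12.34; balance after payment $0.00.

5 months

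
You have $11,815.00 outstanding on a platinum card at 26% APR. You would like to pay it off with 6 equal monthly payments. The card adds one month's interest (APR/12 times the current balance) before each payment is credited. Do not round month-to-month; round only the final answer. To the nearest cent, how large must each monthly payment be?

Monthly rate r = 26%/12 = 2.16667% = 0.0216667.
Level-payment amortization: P = B₀·r / (1 − (1+r)^(−n)) = 11815.00·0.0216667 / (1 − 1.02167^(−6)).
Denominator 1 − (1+r)^(−6) = 0.120684649.
P = 255.992 / 0.120684649 ≈ 2121.16.

$2,121.16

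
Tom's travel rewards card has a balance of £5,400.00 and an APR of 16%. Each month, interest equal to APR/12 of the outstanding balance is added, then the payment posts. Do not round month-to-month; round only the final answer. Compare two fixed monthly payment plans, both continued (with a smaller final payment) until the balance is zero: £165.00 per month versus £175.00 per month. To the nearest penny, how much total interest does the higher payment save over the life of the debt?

£139.28

Monthly rate r = 16%/12 = 1.33333% = 0.0133333.
At £165.00/mo: n = ⌈−ln(1 − rB₀/P)/ln(1+r)⌉ = 44 payments (last £47.58); total interest = total paid − £5,400.00 = £1,742.58.
At £175.00/mo: 41 payments (last £3.30); total interest £1,603.30.
Interest saved = £1,742.58 − £1,603.30 = £139.28.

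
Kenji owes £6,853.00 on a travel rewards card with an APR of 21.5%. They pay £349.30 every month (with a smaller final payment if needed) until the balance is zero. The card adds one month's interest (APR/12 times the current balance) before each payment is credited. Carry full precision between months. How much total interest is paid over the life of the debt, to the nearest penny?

£1,667.00

Monthly rate r = 21.5%/12 = 1.79167% = 0.0179167.
Payoff takes n = ⌈−ln(1 − rB₀/P)/ln(1+r)⌉ = ⌈24.390⌉ = 25 payments; the last is £136.80.
Total paid = 24·£349.30 + £136.80 = £8,520.00.
Total interest = total paid − principal = £8,520.00 − £6,853.00 = £1,667.00.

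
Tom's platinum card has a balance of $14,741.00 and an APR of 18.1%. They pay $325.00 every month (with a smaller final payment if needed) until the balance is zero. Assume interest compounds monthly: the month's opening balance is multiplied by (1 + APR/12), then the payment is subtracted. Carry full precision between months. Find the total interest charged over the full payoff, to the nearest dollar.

Monthly rate r = 18.1%/12 = 1.50833% = 0.0150833.
Payoff takes n = ⌈−ln(1 − rB₀/P)/ln(1+r)⌉ = ⌈76.979⌉ = 77 payments; the last is $318.34.
Total paid = 76·$325.00 + $318.34 = $25,018.34.
Total interest = total paid − principal = $25,018.34 − $14,741.00 = $10,277.34.

$10,277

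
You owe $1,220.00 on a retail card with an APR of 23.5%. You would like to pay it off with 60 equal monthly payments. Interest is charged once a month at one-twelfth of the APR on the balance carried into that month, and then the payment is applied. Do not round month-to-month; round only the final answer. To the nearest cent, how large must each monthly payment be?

$34.74

Monthly rate r = 23.5%/12 = 1.95833% = 0.0195833.
Level-payment amortization: P = B₀·r / (1 − (1+r)^(−n)) = 1220.00·0.0195833 / (1 − 1.01958^(−60)).
Denominator 1 − (1+r)^(−60) = 0.687653717.
P = 23.8917 / 0.687653717 ≈ 34.74.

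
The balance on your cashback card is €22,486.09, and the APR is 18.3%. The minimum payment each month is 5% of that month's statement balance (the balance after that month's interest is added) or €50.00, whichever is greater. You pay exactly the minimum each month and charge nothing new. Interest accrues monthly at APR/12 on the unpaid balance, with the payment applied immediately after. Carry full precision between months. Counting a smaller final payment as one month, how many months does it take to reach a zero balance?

111 months

Monthly rate r = 18.3%/12 = 1.525% = 0.01525.
While 5% of the post-interest balance exceeds €50.00, each month B ← (B·(1+r))·(1 − 0.05), i.e. B shrinks by the factor (1+r)·0.95 = 0.96449.
This holds for months 1–87. Entering month 88 the balance is €967.65; 5% of the post-interest balance is now below €50.00, so the flat €50.00 minimum applies from here.
From month 88 a fixed €50.00 at rate r clears €967.65 in 24 more payments. Total: 87 + 24 = 111 months.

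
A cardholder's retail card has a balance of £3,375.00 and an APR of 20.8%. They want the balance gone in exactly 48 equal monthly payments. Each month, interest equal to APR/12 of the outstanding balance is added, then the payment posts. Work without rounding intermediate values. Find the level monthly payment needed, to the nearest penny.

£104.15

Monthly rate r = 20.8%/12 = 1.73333% = 0.0173333.
Level-payment amortization: P = B₀·r / (1 − (1+r)^(−n)) = 3375.00·0.0173333 / (1 − 1.01733^(−48)).
Denominator 1 − (1+r)^(−48) = 0.561708729.
P = 58.5 / 0.561708729 ≈ 104.15.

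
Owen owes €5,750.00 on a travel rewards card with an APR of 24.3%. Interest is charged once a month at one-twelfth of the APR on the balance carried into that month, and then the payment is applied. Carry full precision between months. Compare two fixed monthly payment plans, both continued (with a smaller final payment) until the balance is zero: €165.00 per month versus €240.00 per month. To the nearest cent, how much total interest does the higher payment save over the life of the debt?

Monthly rate r = 24.3%/12 = 2.025% = 0.02025.
At €165.00/mo: n = ⌈−ln(1 − rB₀/P)/ln(1+r)⌉ = 62 payments (last €1.53); total interest = total paid − €5,750.00 = €4,316.53.
At €240.00/mo: 34 payments (last €27.99); total interest €2,197.99.
Interest saved = €4,316.53 − €2,197.99 = €2,118.54.

€2,118.54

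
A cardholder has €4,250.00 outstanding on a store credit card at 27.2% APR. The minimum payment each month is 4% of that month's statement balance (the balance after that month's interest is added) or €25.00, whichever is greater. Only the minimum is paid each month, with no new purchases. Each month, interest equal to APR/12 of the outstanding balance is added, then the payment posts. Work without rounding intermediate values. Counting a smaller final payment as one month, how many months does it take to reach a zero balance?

142 months

Monthly rate r = 27.2%/12 = 2.26667% = 0.0226667.
While 4% of the post-interest balance exceeds €25.00, each month B ← (B·(1+r))·(1 − 0.04), i.e. B shrinks by the factor (1+r)·0.96 = 0.98176.
This holds for months 1–106. Entering month 107 the balance is €603.89; 4% of the post-interest balance is now below €25.00, so the flat €25.00 minimum applies from here.
From month 107 a fixed €25.00 at rate r clears €603.89 in 36 more payments. Total: 106 + 36 = 142 months.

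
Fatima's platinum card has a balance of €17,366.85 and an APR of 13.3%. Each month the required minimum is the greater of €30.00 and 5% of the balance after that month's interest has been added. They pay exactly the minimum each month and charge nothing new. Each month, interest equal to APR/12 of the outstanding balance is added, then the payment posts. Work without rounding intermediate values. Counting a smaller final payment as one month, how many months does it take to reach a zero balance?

Monthly rate r = 13.3%/12 = 1.10833% = 0.0110833.
While 5% of the post-interest balance exceeds €30.00, each month B ← (B·(1+r))·(1 − 0.05), i.e. B shrinks by the factor (1+r)·0.95 = 0.96053.
This holds for months 1–84. Entering month 85 the balance is €589.67; 5% of the post-interest balance is now below €30.00, so the flat €30.00 minimum applies from here.
From month 85 a fixed €30.00 at rate r clears €589.67 in 23 more payments. Total: 84 + 23 = 107 months.

107 months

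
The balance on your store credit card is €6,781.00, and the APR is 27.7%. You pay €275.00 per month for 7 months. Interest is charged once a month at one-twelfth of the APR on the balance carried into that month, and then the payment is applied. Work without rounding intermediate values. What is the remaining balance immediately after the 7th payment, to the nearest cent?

Monthly rate r = 27.7%/12 = 2.30833% = 0.0230833.
Each month: B ← B·(1+r) − €275.00.
Month 1: interest €156.53; balance after payment €6,662.53.
Month 2: interest €153.79; balance after payment €6,541.32.
Month 3: interest €151.00; balance after payment €6,417.32.
Month 4: interest €148.13; balance after payment €6,290.45.
Month 5: interest €145.20; balance after payment €6,160.65.
Month 6: interest €142.21; balance after payment €6,027.86.
Month 7: interest €139.14; balance after payment €5,892.01.

€5,892.01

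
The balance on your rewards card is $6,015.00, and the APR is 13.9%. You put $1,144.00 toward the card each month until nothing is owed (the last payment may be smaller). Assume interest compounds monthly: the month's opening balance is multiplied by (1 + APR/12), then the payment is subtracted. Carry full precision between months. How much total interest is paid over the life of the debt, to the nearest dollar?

$228

Monthly rate r = 13.9%/12 = 1.15833% = 0.0115833.
Payoff takes n = ⌈−ln(1 − rB₀/P)/ln(1+r)⌉ = ⌈5.456⌉ = 6 payments; the last is $523.47.
Total paid = 5·$1,144.00 + $523.47 = $6,243.47.
Total interest = total paid − principal = $6,243.47 − $6,015.00 = $228.47.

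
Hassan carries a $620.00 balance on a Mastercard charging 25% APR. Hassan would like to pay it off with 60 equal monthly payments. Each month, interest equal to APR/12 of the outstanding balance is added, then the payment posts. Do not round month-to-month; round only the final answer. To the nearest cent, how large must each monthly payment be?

$18.20

Monthly rate r = 25%/12 = 2.08333% = 0.0208333.
Level-payment amortization: P = B₀·r / (1 − (1+r)^(−n)) = 620.00·0.0208333 / (1 − 1.02083^(−60)).
Denominator 1 − (1+r)^(−60) = 0.70979196.
P = 12.9167 / 0.70979196 ≈ 18.20.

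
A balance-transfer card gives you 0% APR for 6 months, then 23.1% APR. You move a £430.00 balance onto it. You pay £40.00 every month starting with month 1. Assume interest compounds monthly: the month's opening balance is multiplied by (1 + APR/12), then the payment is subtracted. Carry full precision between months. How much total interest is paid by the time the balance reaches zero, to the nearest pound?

£11

Promo months 1–6 at r₀ = 0%/12 = 0; months 7+ at r₁ = 23.1%/12 = 0.01925.
After month 6 (no interest yet): B = £430.00 − 6·£40.00 = £190.00.
Then at r₁ with £40.00/mo: n₂ = −ln(1 − r₁·B/P)/ln(1+r₁) ≈ 5.03 → 6 more payments.
Total paid = 11·£40.00 + £1.18 = £441.18; interest = £441.18 − £430.00 = £11.18.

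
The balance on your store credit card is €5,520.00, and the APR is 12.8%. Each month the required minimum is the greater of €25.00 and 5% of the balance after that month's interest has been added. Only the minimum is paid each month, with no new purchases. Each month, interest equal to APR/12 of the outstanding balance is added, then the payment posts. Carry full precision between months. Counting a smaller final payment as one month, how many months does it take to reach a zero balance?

82 months

Monthly rate r = 12.8%/12 = 1.06667% = 0.0106667.
While 5% of the post-interest balance exceeds €25.00, each month B ← (B·(1+r))·(1 − 0.05), i.e. B shrinks by the factor (1+r)·0.95 = 0.96013.
This holds for months 1–60. Entering month 61 the balance is €480.65; 5% of the post-interest balance is now below €25.00, so the flat €25.00 minimum applies from here.
From month 61 a fixed €25.00 at rate r clears €480.65 in 22 more payments. Total: 60 + 22 = 82 months.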